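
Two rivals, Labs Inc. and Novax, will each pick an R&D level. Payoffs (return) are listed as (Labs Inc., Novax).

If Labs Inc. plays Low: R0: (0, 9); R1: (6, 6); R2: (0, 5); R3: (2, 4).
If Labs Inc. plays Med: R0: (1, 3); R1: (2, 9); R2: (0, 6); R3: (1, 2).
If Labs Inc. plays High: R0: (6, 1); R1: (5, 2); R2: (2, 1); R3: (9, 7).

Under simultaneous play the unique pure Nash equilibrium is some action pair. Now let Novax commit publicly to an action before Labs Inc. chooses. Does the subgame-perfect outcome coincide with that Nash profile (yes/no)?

Labs Inc. best-responds to each possible Novax move:
- R0: Labs Inc. compares 0, 1, 6 and picks High; Novax would get 1.
- R1: Labs Inc. compares 6, 2, 5 and picks Low; Novax would get 6.
- R2: Labs Inc. compares 0, 0, 2 and picks High; Novax would get 1.
- R3: Labs Inc. compares 2, 1, 9 and picks High; Novax would get 7.
Among 1, 6, 1, 7, the best is 7 at R3. Subgame-perfect outcome: (High, R3) with payoffs (9, 7).
Under simultaneous play:
Labs Inc.'s best replies: R0→High; R1→Low; R2→High; R3→High.
Novax's best replies: Low→R0; Med→R1; High→R3.
Only (High, R3) has each player best-responding; Nash payoffs (9, 7).
Sequential outcome (High, R3) coincides with the Nash profile (High, R3).

yes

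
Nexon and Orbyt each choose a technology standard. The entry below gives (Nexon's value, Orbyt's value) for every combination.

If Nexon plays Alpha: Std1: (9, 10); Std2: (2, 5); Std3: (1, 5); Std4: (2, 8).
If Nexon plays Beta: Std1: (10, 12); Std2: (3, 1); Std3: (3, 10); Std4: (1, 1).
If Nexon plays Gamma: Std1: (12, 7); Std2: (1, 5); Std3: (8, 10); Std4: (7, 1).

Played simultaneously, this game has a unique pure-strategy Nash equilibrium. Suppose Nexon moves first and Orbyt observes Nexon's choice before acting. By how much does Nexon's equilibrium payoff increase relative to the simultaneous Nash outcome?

Backward induction with Nexon moving first.
- Alpha → Orbyt plays Std1 (best of 10, 5, 5, 8); Nexon gets 9.
- Beta → Orbyt plays Std1 (best of 12, 1, 10, 1); Nexon gets 10.
- Gamma → Orbyt plays Std3 (best of 7, 5, 10, 1); Nexon gets 8.
Among 9, 10, 8, the best is 10 at Beta. Subgame-perfect outcome: (Beta, Std1) with payoffs (10, 12).
Under simultaneous play:
Nexon's best replies: Std1→Gamma; Std2→Beta; Std3→Gamma; Std4→Gamma.
Orbyt's best replies: Alpha→Std1; Beta→Std1; Gamma→Std3.
The unique mutual best reply is (Gamma, Std3), giving (8, 10).
Nexon's commitment gain: 10 − 8 = 2.

2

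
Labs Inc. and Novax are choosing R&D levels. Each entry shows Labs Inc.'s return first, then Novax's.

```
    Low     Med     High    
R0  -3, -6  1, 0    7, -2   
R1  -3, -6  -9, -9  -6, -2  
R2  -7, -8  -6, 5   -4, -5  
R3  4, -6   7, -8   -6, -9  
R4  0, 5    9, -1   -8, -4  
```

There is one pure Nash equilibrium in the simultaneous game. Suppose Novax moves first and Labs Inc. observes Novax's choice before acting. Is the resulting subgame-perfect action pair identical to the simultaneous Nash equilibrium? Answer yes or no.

Labs Inc. best-responds to each possible Novax move:
- Low: BR = R3, leader payoff -6.
- Med: BR = R4, leader payoff -1.
- High: BR = R0, leader payoff -2.
Among -6, -1, -2, the best is -1 at Med. Subgame-perfect outcome: (R4, Med) with payoffs (9, -1).
For the simultaneous game, intersect best replies.
Labs Inc.'s best replies: Low→R3; Med→R4; High→R0.
Novax's best replies: R0→Med; R1→High; R2→Med; R3→Low; R4→Low.
Only (R3, Low) has each player best-responding; Nash payoffs (4, -6).
Sequential outcome (R4, Med) differs from the Nash profile (R3, Low).

no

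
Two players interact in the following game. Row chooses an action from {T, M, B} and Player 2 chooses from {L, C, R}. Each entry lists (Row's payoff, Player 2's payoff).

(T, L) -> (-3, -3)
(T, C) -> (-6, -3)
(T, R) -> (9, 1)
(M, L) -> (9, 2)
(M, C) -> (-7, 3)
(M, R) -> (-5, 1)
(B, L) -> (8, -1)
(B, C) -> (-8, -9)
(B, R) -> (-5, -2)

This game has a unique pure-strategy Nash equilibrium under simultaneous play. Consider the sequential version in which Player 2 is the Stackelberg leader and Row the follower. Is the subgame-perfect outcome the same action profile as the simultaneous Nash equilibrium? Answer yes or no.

no

Row best-responds to each possible Player 2 move:
- L: BR = M, leader payoff 2.
- C: BR = T, leader payoff -3.
- R: BR = T, leader payoff 1.
Player 2's induced payoffs are 2, -3, 1, so Player 2 commits to L. Subgame-perfect outcome: (M, L) with payoffs (9, 2).
Now find the simultaneous Nash equilibrium.
Row's best replies: L→M; C→T; R→T.
Player 2's best replies: T→R; M→C; B→L.
The unique mutual best reply is (T, R), giving (9, 1).
Sequential outcome (M, L) differs from the Nash profile (T, R).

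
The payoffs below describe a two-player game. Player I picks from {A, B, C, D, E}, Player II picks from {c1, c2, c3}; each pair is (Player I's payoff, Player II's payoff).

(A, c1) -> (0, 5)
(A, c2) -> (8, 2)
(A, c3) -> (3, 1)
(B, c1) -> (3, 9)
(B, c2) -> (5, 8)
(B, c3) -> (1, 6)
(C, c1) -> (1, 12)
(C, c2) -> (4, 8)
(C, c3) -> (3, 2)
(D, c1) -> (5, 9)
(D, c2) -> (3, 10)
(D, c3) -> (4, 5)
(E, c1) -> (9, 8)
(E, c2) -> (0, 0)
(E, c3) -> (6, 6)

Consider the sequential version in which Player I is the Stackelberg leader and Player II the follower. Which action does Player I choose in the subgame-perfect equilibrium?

E

Work backward from Player II's decision.
- A → Player II plays c1 (best of 5, 2, 1); Player I gets 0.
- B → Player II plays c1 (best of 9, 8, 6); Player I gets 3.
- C → Player II plays c1 (best of 12, 8, 2); Player I gets 1.
- D → Player II plays c2 (best of 9, 10, 5); Player I gets 3.
- E → Player II plays c1 (best of 8, 0, 6); Player I gets 9.
Among 0, 3, 1, 3, 9, the best is 9 at E. Subgame-perfect outcome: (E, c1) with payoffs (9, 8).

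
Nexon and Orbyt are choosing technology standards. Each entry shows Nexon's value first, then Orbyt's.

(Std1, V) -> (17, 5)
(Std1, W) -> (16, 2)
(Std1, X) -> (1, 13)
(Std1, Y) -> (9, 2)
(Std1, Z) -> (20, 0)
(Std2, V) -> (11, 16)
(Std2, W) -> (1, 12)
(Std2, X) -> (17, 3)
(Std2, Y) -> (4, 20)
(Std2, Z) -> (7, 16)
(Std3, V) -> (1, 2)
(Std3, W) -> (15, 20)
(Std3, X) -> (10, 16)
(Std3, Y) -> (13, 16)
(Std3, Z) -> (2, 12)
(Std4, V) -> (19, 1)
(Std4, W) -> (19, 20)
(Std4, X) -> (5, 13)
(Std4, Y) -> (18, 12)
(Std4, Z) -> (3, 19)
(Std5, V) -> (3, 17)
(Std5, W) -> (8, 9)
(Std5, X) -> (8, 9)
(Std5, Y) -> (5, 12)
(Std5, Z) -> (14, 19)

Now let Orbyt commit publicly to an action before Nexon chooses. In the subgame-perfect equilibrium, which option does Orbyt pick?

Backward induction with Orbyt moving first.
- V → Nexon plays Std4 (best of 17, 11, 1, 19, 3); Orbyt gets 1.
- W → Nexon plays Std4 (best of 16, 1, 15, 19, 8); Orbyt gets 20.
- X → Nexon plays Std2 (best of 1, 17, 10, 5, 8); Orbyt gets 3.
- Y → Nexon plays Std4 (best of 9, 4, 13, 18, 5); Orbyt gets 12.
- Z → Nexon plays Std1 (best of 20, 7, 2, 3, 14); Orbyt gets 0.
Orbyt's induced payoffs are 1, 20, 3, 12, 0, so Orbyt commits to W. Subgame-perfect outcome: (Std4, W) with payoffs (19, 20).

W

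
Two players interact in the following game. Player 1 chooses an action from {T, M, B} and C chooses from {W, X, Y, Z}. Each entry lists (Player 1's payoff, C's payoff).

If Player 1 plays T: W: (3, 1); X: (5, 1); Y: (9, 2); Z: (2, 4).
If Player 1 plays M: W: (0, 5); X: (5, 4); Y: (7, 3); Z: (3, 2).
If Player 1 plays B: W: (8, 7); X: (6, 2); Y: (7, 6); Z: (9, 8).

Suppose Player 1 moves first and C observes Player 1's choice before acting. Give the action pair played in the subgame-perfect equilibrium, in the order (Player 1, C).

C best-responds to each possible Player 1 move:
- T → C plays Z (best of 1, 1, 2, 4); Player 1 gets 2.
- M → C plays W (best of 5, 4, 3, 2); Player 1 gets 0.
- B → C plays Z (best of 7, 2, 6, 8); Player 1 gets 9.
Maximizing over 2, 0, 9, Player 1 chooses B. Subgame-perfect outcome: (B, Z) with payoffs (9, 8).

(B, Z)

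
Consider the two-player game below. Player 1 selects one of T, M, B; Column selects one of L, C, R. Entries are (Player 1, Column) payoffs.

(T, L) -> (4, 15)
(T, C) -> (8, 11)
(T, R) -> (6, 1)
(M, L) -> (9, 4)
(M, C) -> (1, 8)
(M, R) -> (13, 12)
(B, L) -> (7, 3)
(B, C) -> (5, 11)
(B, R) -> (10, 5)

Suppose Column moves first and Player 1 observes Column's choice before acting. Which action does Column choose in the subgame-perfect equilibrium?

R

Backward induction with Column moving first.
- L: BR = M, leader payoff 4.
- C: BR = T, leader payoff 11.
- R: BR = M, leader payoff 12.
Column's induced payoffs are 4, 11, 12, so Column commits to R. Subgame-perfect outcome: (M, R) with payoffs (13, 12).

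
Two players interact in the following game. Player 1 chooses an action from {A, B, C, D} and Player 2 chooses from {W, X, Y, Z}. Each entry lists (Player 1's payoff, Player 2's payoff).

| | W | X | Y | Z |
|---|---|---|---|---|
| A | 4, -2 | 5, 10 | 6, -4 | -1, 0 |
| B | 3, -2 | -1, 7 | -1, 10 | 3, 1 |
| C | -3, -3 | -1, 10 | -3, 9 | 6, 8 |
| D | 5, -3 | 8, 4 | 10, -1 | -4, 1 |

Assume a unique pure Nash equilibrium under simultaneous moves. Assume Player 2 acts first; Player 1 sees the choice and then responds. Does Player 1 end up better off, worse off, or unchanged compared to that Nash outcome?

Solve by backward induction (Player 2 leads).
- W: BR = D, leader payoff -3.
- X: BR = D, leader payoff 4.
- Y: BR = D, leader payoff -1.
- Z: BR = C, leader payoff 8.
Among -3, 4, -1, 8, the best is 8 at Z. Subgame-perfect outcome: (C, Z) with payoffs (6, 8).
Under simultaneous play:
Player 1's best replies: W→D; X→D; Y→D; Z→C.
Player 2's best replies: A→X; B→Y; C→X; D→X.
The unique mutual best reply is (D, X), giving (8, 4).
Player 1 earns 6 sequentially versus 8 at the Nash outcome: worse off.

worse off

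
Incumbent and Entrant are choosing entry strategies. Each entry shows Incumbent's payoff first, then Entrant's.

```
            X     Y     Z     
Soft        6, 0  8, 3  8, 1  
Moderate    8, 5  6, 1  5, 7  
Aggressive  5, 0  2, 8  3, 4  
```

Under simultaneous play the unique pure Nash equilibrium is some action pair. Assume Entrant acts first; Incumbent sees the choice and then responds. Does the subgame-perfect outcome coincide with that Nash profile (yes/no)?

Backward induction with Entrant moving first.
- X → Incumbent plays Moderate (best of 6, 8, 5); Entrant gets 5.
- Y → Incumbent plays Soft (best of 8, 6, 2); Entrant gets 3.
- Z → Incumbent plays Soft (best of 8, 5, 3); Entrant gets 1.
Maximizing over 5, 3, 1, Entrant chooses X. Subgame-perfect outcome: (Moderate, X) with payoffs (8, 5).
Now find the simultaneous Nash equilibrium.
Incumbent's best replies: X→Moderate; Y→Soft; Z→Soft.
Entrant's best replies: Soft→Y; Moderate→Z; Aggressive→Y.
Only (Soft, Y) has each player best-responding; Nash payoffs (8, 3).
Sequential outcome (Moderate, X) differs from the Nash profile (Soft, Y).

no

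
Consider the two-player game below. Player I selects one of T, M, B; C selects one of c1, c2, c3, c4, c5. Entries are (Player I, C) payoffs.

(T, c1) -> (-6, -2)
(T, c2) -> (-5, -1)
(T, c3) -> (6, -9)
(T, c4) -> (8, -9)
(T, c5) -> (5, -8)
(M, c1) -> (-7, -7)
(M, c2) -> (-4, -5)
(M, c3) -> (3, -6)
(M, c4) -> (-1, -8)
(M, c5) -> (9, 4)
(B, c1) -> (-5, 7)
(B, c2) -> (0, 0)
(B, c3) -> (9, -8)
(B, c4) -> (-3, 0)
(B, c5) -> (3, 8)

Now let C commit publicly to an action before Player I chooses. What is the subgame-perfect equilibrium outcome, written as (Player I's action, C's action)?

(B, c1)

Player I best-responds to each possible C move:
- c1 → Player I plays B (best of -6, -7, -5); C gets 7.
- c2 → Player I plays B (best of -5, -4, 0); C gets 0.
- c3 → Player I plays B (best of 6, 3, 9); C gets -8.
- c4 → Player I plays T (best of 8, -1, -3); C gets -9.
- c5 → Player I plays M (best of 5, 9, 3); C gets 4.
Among 7, 0, -8, -9, 4, the best is 7 at c1. Subgame-perfect outcome: (B, c1) with payoffs (-5, 7).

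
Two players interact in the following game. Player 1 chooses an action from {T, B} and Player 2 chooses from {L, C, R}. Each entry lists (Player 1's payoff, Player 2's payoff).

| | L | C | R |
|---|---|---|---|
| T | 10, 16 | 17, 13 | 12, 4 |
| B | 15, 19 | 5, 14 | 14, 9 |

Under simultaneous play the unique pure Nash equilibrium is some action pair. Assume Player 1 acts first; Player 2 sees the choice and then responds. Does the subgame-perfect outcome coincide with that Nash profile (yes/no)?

yes

Player 2 best-responds to each possible Player 1 move:
- T → Player 2 plays L (best of 16, 13, 4); Player 1 gets 10.
- B → Player 2 plays L (best of 19, 14, 9); Player 1 gets 15.
Player 1's induced payoffs are 10, 15, so Player 1 commits to B. Subgame-perfect outcome: (B, L) with payoffs (15, 19).
Now find the simultaneous Nash equilibrium.
Player 1's best replies: L→B; C→T; R→B.
Player 2's best replies: T→L; B→L.
Only (B, L) has each player best-responding; Nash payoffs (15, 19).
Sequential outcome (B, L) coincides with the Nash profile (B, L).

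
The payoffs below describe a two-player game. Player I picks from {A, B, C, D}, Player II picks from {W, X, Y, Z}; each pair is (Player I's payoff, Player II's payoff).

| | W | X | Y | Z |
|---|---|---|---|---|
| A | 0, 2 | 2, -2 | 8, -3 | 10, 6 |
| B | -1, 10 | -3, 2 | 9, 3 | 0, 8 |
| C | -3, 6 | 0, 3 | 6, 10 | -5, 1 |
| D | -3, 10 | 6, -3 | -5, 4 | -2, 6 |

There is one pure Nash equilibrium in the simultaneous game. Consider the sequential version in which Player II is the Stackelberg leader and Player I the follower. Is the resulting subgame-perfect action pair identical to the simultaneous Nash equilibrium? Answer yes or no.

Solve by backward induction (Player II leads).
- W: Player I compares 0, -1, -3, -3 and picks A; Player II would get 2.
- X: Player I compares 2, -3, 0, 6 and picks D; Player II would get -3.
- Y: Player I compares 8, 9, 6, -5 and picks B; Player II would get 3.
- Z: Player I compares 10, 0, -5, -2 and picks A; Player II would get 6.
Among 2, -3, 3, 6, the best is 6 at Z. Subgame-perfect outcome: (A, Z) with payoffs (10, 6).
Under simultaneous play:
Player I's best replies: W→A; X→D; Y→B; Z→A.
Player II's best replies: A→Z; B→W; C→Y; D→W.
Only (A, Z) has each player best-responding; Nash payoffs (10, 6).
Sequential outcome (A, Z) coincides with the Nash profile (A, Z).

yes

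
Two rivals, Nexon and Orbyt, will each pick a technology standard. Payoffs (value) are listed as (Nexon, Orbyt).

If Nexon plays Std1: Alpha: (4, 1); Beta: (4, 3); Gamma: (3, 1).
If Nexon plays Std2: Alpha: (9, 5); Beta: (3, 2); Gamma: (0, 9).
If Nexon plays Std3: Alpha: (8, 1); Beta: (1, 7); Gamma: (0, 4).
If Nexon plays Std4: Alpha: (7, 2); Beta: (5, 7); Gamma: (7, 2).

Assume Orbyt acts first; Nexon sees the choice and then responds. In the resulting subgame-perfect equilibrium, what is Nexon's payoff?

Solve by backward induction (Orbyt leads).
- Alpha: Nexon compares 4, 9, 8, 7 and picks Std2; Orbyt would get 5.
- Beta: Nexon compares 4, 3, 1, 5 and picks Std4; Orbyt would get 7.
- Gamma: Nexon compares 3, 0, 0, 7 and picks Std4; Orbyt would get 2.
Orbyt's induced payoffs are 5, 7, 2, so Orbyt commits to Beta. Subgame-perfect outcome: (Std4, Beta) with payoffs (5, 7).

5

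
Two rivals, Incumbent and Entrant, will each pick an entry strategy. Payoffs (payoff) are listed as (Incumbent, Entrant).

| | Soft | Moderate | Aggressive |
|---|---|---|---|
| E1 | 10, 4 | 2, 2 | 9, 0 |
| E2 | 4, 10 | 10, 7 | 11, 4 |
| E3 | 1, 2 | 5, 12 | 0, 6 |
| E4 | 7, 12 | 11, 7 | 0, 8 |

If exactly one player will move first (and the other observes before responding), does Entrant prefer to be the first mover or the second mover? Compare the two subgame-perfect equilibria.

first

If Incumbent leads: Entrant's best replies are E1→Soft, E2→Soft, E3→Moderate, E4→Soft; Incumbent's induced payoffs 10, 4, 5, 7; outcome (E1, Soft), payoffs (10, 4).
If Entrant leads: Incumbent's best replies are Soft→E1, Moderate→E4, Aggressive→E2; Entrant's induced payoffs 4, 7, 4; outcome (E4, Moderate), payoffs (11, 7).
Entrant gets 7 moving first and 4 moving second, so Entrant prefers to move first.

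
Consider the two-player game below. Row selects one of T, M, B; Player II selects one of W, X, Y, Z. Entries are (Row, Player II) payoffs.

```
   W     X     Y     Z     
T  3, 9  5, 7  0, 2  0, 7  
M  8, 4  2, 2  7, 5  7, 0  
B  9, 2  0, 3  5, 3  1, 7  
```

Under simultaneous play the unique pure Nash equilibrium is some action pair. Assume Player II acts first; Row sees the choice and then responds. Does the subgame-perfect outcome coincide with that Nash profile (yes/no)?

Solve by backward induction (Player II leads).
- W: BR = B, leader payoff 2.
- X: BR = T, leader payoff 7.
- Y: BR = M, leader payoff 5.
- Z: BR = M, leader payoff 0.
Among 2, 7, 5, 0, the best is 7 at X. Subgame-perfect outcome: (T, X) with payoffs (5, 7).
Under simultaneous play:
Row's best replies: W→B; X→T; Y→M; Z→M.
Player II's best replies: T→W; M→Y; B→Z.
The unique mutual best reply is (M, Y), giving (7, 5).
Sequential outcome (T, X) differs from the Nash profile (M, Y).

no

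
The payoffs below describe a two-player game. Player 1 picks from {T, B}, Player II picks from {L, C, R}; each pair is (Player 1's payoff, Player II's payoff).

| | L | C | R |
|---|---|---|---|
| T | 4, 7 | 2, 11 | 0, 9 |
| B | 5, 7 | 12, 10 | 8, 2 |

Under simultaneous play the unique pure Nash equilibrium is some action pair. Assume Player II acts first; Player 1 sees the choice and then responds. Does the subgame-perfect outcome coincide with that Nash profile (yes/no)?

yes

Backward induction with Player II moving first.
- L: Player 1 compares 4, 5 and picks B; Player II would get 7.
- C: Player 1 compares 2, 12 and picks B; Player II would get 10.
- R: Player 1 compares 0, 8 and picks B; Player II would get 2.
Among 7, 10, 2, the best is 10 at C. Subgame-perfect outcome: (B, C) with payoffs (12, 10).
Under simultaneous play:
Player 1's best replies: L→B; C→B; R→B.
Player II's best replies: T→C; B→C.
Only (B, C) has each player best-responding; Nash payoffs (12, 10).
Sequential outcome (B, C) coincides with the Nash profile (B, C).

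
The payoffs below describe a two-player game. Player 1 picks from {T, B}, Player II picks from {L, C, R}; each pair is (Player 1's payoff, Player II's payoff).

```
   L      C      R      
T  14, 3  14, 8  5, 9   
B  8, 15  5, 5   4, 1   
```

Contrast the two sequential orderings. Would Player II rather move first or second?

If Player 1 leads: Player II's best replies are T→R, B→L; Player 1's induced payoffs 5, 8; outcome (B, L), payoffs (8, 15).
If Player II leads: Player 1's best replies are L→T, C→T, R→T; Player II's induced payoffs 3, 8, 9; outcome (T, R), payoffs (5, 9).
Player II gets 9 moving first and 15 moving second, so Player II prefers to move second.

second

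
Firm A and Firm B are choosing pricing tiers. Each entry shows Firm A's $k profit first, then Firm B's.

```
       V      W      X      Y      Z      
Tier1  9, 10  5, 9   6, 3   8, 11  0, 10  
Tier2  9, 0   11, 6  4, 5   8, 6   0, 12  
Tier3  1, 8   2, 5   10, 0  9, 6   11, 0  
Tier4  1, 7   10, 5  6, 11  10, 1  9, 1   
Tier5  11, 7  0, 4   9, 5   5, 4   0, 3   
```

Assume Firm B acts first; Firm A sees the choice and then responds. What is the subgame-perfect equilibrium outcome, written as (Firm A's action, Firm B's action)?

Work backward from Firm A's decision.
- V → Firm A plays Tier5 (best of 9, 9, 1, 1, 11); Firm B gets 7.
- W → Firm A plays Tier2 (best of 5, 11, 2, 10, 0); Firm B gets 6.
- X → Firm A plays Tier3 (best of 6, 4, 10, 6, 9); Firm B gets 0.
- Y → Firm A plays Tier4 (best of 8, 8, 9, 10, 5); Firm B gets 1.
- Z → Firm A plays Tier3 (best of 0, 0, 11, 9, 0); Firm B gets 0.
Maximizing over 7, 6, 0, 1, 0, Firm B chooses V. Subgame-perfect outcome: (Tier5, V) with payoffs (11, 7).

(Tier5, V)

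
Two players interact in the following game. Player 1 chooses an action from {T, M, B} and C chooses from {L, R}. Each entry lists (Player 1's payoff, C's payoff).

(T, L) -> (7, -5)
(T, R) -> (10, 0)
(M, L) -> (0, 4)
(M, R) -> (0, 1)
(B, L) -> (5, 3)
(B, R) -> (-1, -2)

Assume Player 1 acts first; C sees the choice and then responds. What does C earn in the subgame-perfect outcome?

C best-responds to each possible Player 1 move:
- T: BR = R, leader payoff 10.
- M: BR = L, leader payoff 0.
- B: BR = L, leader payoff 5.
Player 1's induced payoffs are 10, 0, 5, so Player 1 commits to T. Subgame-perfect outcome: (T, R) with payoffs (10, 0).

0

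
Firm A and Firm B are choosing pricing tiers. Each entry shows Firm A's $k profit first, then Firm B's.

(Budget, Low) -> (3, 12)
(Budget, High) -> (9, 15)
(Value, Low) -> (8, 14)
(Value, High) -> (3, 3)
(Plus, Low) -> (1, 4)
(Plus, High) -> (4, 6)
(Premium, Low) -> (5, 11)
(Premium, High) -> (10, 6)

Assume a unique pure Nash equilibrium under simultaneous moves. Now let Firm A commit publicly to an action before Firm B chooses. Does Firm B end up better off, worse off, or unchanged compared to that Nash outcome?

Solve by backward induction (Firm A leads).
- Budget: BR = High, leader payoff 9.
- Value: BR = Low, leader payoff 8.
- Plus: BR = High, leader payoff 4.
- Premium: BR = Low, leader payoff 5.
Maximizing over 9, 8, 4, 5, Firm A chooses Budget. Subgame-perfect outcome: (Budget, High) with payoffs (9, 15).
For the simultaneous game, intersect best replies.
Firm A's best replies: Low→Value; High→Premium.
Firm B's best replies: Budget→High; Value→Low; Plus→High; Premium→Low.
The unique mutual best reply is (Value, Low), giving (8, 14).
Firm B earns 15 sequentially versus 14 at the Nash outcome: better off.

better off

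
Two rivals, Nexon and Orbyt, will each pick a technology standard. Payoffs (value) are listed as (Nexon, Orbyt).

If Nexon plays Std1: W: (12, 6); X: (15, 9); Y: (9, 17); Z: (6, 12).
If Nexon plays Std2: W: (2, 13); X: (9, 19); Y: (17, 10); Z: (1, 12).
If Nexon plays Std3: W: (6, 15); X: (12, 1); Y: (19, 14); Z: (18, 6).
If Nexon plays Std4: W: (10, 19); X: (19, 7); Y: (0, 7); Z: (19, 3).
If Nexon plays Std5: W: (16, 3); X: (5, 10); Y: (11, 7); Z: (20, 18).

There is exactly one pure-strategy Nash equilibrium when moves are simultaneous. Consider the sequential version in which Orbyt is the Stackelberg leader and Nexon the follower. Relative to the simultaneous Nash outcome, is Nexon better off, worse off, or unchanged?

Backward induction with Orbyt moving first.
- W: Nexon compares 12, 2, 6, 10, 16 and picks Std5; Orbyt would get 3.
- X: Nexon compares 15, 9, 12, 19, 5 and picks Std4; Orbyt would get 7.
- Y: Nexon compares 9, 17, 19, 0, 11 and picks Std3; Orbyt would get 14.
- Z: Nexon compares 6, 1, 18, 19, 20 and picks Std5; Orbyt would get 18.
Orbyt's induced payoffs are 3, 7, 14, 18, so Orbyt commits to Z. Subgame-perfect outcome: (Std5, Z) with payoffs (20, 18).
Now find the simultaneous Nash equilibrium.
Nexon's best replies: W→Std5; X→Std4; Y→Std3; Z→Std5.
Orbyt's best replies: Std1→Y; Std2→X; Std3→W; Std4→W; Std5→Z.
The unique mutual best reply is (Std5, Z), giving (20, 18).
Nexon earns 20 sequentially versus 20 at the Nash outcome: unchanged.

unchanged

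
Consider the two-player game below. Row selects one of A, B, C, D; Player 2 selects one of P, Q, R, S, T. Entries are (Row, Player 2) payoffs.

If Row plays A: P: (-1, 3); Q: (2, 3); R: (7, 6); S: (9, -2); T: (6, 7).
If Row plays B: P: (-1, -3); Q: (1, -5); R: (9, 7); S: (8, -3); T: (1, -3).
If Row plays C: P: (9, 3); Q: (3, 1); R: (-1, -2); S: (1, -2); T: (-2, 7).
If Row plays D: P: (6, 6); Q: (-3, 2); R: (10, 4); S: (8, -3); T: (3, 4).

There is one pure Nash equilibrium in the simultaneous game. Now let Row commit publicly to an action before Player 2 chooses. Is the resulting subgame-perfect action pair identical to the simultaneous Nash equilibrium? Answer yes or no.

Player 2 best-responds to each possible Row move:
- A: BR = T, leader payoff 6.
- B: BR = R, leader payoff 9.
- C: BR = T, leader payoff -2.
- D: BR = P, leader payoff 6.
Maximizing over 6, 9, -2, 6, Row chooses B. Subgame-perfect outcome: (B, R) with payoffs (9, 7).
For the simultaneous game, intersect best replies.
Row's best replies: P→C; Q→C; R→D; S→A; T→A.
Player 2's best replies: A→T; B→R; C→T; D→P.
The unique mutual best reply is (A, T), giving (6, 7).
Sequential outcome (B, R) differs from the Nash profile (A, T).

no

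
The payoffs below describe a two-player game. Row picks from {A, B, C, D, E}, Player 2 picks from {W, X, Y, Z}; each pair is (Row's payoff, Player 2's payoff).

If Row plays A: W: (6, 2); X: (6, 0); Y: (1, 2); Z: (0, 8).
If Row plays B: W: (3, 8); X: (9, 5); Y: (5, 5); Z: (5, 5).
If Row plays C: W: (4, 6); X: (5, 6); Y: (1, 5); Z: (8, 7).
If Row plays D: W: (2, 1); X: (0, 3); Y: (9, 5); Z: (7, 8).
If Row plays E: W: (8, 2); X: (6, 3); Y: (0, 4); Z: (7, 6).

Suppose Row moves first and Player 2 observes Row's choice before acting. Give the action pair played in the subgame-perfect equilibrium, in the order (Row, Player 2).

(C, Z)

Backward induction with Row moving first.
- A → Player 2 plays Z (best of 2, 0, 2, 8); Row gets 0.
- B → Player 2 plays W (best of 8, 5, 5, 5); Row gets 3.
- C → Player 2 plays Z (best of 6, 6, 5, 7); Row gets 8.
- D → Player 2 plays Z (best of 1, 3, 5, 8); Row gets 7.
- E → Player 2 plays Z (best of 2, 3, 4, 6); Row gets 7.
Maximizing over 0, 3, 8, 7, 7, Row chooses C. Subgame-perfect outcome: (C, Z) with payoffs (8, 7).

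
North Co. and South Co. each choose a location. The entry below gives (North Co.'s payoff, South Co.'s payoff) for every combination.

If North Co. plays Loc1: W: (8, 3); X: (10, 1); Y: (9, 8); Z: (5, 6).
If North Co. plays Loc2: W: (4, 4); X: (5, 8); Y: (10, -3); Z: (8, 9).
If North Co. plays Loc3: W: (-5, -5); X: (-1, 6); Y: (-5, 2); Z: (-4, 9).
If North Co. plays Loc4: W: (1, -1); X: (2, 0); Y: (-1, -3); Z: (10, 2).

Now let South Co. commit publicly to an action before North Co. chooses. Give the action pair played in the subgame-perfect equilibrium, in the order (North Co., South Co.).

(Loc1, W)

Solve by backward induction (South Co. leads).
- W: North Co. compares 8, 4, -5, 1 and picks Loc1; South Co. would get 3.
- X: North Co. compares 10, 5, -1, 2 and picks Loc1; South Co. would get 1.
- Y: North Co. compares 9, 10, -5, -1 and picks Loc2; South Co. would get -3.
- Z: North Co. compares 5, 8, -4, 10 and picks Loc4; South Co. would get 2.
South Co.'s induced payoffs are 3, 1, -3, 2, so South Co. commits to W. Subgame-perfect outcome: (Loc1, W) with payoffs (8, 3).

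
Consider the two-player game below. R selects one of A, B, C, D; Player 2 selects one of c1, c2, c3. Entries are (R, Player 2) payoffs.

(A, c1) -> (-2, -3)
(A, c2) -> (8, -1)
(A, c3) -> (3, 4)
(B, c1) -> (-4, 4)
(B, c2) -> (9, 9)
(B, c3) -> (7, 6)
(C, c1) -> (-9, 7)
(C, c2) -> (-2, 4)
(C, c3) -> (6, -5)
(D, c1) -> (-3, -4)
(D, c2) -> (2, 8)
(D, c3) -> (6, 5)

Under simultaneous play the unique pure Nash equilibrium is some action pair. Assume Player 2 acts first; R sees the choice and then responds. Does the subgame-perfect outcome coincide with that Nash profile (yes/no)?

Backward induction with Player 2 moving first.
- c1: R compares -2, -4, -9, -3 and picks A; Player 2 would get -3.
- c2: R compares 8, 9, -2, 2 and picks B; Player 2 would get 9.
- c3: R compares 3, 7, 6, 6 and picks B; Player 2 would get 6.
Maximizing over -3, 9, 6, Player 2 chooses c2. Subgame-perfect outcome: (B, c2) with payoffs (9, 9).
For the simultaneous game, intersect best replies.
R's best replies: c1→A; c2→B; c3→B.
Player 2's best replies: A→c3; B→c2; C→c1; D→c2.
The unique mutual best reply is (B, c2), giving (9, 9).
Sequential outcome (B, c2) coincides with the Nash profile (B, c2).

yes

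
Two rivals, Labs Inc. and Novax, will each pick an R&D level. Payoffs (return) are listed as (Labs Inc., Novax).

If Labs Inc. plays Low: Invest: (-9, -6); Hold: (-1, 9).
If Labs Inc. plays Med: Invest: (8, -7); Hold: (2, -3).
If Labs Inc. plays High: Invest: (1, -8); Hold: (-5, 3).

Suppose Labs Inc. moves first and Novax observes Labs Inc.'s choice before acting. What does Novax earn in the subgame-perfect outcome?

-3

Solve by backward induction (Labs Inc. leads).
- Low: Novax compares -6, 9 and picks Hold; Labs Inc. would get -1.
- Med: Novax compares -7, -3 and picks Hold; Labs Inc. would get 2.
- High: Novax compares -8, 3 and picks Hold; Labs Inc. would get -5.
Among -1, 2, -5, the best is 2 at Med. Subgame-perfect outcome: (Med, Hold) with payoffs (2, -3).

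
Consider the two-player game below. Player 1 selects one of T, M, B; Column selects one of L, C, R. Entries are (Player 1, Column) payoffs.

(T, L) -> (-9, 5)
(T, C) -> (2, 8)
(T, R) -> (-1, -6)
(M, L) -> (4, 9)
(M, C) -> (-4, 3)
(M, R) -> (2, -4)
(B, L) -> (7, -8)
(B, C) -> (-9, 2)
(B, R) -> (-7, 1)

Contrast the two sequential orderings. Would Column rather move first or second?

second

If Player 1 leads: Column's best replies are T→C, M→L, B→C; Player 1's induced payoffs 2, 4, -9; outcome (M, L), payoffs (4, 9).
If Column leads: Player 1's best replies are L→B, C→T, R→M; Column's induced payoffs -8, 8, -4; outcome (T, C), payoffs (2, 8).
Column gets 8 moving first and 9 moving second, so Column prefers to move second.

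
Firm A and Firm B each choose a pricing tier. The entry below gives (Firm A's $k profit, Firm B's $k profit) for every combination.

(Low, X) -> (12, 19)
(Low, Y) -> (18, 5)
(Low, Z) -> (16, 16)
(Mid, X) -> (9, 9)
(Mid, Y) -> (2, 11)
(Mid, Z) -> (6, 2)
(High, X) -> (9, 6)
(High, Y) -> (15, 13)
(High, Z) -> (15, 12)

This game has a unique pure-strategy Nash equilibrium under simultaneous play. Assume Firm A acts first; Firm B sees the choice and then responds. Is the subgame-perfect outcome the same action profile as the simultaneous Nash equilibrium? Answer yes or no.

no

Backward induction with Firm A moving first.
- Low → Firm B plays X (best of 19, 5, 16); Firm A gets 12.
- Mid → Firm B plays Y (best of 9, 11, 2); Firm A gets 2.
- High → Firm B plays Y (best of 6, 13, 12); Firm A gets 15.
Among 12, 2, 15, the best is 15 at High. Subgame-perfect outcome: (High, Y) with payoffs (15, 13).
Under simultaneous play:
Firm A's best replies: X→Low; Y→Low; Z→Low.
Firm B's best replies: Low→X; Mid→Y; High→Y.
Only (Low, X) has each player best-responding; Nash payoffs (12, 19).
Sequential outcome (High, Y) differs from the Nash profile (Low, X).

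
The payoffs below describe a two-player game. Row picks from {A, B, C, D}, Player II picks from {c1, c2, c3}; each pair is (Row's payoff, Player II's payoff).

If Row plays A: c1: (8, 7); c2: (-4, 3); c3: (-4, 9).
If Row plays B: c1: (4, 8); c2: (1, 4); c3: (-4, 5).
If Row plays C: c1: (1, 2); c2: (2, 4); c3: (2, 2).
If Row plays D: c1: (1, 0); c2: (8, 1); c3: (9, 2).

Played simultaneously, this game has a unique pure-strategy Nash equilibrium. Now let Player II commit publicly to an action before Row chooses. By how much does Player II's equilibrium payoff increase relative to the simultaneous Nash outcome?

Solve by backward induction (Player II leads).
- c1 → Row plays A (best of 8, 4, 1, 1); Player II gets 7.
- c2 → Row plays D (best of -4, 1, 2, 8); Player II gets 1.
- c3 → Row plays D (best of -4, -4, 2, 9); Player II gets 2.
Among 7, 1, 2, the best is 7 at c1. Subgame-perfect outcome: (A, c1) with payoffs (8, 7).
For the simultaneous game, intersect best replies.
Row's best replies: c1→A; c2→D; c3→D.
Player II's best replies: A→c3; B→c1; C→c2; D→c3.
Only (D, c3) has each player best-responding; Nash payoffs (9, 2).
Player II's commitment gain: 7 − 2 = 5.

5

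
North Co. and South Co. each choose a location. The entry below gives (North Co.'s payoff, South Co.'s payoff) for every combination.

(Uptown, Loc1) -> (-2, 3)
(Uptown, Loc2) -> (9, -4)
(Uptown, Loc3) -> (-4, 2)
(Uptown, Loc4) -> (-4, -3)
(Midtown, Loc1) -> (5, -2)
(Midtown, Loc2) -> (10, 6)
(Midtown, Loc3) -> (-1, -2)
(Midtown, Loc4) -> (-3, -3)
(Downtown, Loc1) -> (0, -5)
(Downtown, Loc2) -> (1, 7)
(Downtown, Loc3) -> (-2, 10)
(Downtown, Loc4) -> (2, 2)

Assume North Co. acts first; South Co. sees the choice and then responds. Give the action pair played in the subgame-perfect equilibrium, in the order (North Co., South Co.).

Backward induction with North Co. moving first.
- Uptown: BR = Loc1, leader payoff -2.
- Midtown: BR = Loc2, leader payoff 10.
- Downtown: BR = Loc3, leader payoff -2.
North Co.'s induced payoffs are -2, 10, -2, so North Co. commits to Midtown. Subgame-perfect outcome: (Midtown, Loc2) with payoffs (10, 6).

(Midtown, Loc2)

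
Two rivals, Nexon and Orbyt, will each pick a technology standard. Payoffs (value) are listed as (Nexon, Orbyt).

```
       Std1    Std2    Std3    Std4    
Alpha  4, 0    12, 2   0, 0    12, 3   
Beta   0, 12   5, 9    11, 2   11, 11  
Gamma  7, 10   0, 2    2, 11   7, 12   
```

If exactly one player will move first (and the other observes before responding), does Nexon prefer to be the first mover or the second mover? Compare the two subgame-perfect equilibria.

first

If Nexon leads: Orbyt's best replies are Alpha→Std4, Beta→Std1, Gamma→Std4; Nexon's induced payoffs 12, 0, 7; outcome (Alpha, Std4), payoffs (12, 3).
If Orbyt leads: Nexon's best replies are Std1→Gamma, Std2→Alpha, Std3→Beta, Std4→Alpha; Orbyt's induced payoffs 10, 2, 2, 3; outcome (Gamma, Std1), payoffs (7, 10).
Nexon gets 12 moving first and 7 moving second, so Nexon prefers to move first.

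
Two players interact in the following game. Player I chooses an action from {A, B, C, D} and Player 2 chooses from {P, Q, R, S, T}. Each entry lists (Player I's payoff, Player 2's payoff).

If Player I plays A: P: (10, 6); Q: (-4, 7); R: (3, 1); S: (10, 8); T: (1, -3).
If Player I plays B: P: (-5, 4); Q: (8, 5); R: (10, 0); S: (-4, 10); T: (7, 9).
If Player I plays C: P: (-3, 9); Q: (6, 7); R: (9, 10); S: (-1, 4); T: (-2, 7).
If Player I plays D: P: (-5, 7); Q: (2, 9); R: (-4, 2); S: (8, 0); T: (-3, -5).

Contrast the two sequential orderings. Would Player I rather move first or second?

first

If Player I leads: Player 2's best replies are A→S, B→S, C→R, D→Q; Player I's induced payoffs 10, -4, 9, 2; outcome (A, S), payoffs (10, 8).
If Player 2 leads: Player I's best replies are P→A, Q→B, R→B, S→A, T→B; Player 2's induced payoffs 6, 5, 0, 8, 9; outcome (B, T), payoffs (7, 9).
Player I gets 10 moving first and 7 moving second, so Player I prefers to move first.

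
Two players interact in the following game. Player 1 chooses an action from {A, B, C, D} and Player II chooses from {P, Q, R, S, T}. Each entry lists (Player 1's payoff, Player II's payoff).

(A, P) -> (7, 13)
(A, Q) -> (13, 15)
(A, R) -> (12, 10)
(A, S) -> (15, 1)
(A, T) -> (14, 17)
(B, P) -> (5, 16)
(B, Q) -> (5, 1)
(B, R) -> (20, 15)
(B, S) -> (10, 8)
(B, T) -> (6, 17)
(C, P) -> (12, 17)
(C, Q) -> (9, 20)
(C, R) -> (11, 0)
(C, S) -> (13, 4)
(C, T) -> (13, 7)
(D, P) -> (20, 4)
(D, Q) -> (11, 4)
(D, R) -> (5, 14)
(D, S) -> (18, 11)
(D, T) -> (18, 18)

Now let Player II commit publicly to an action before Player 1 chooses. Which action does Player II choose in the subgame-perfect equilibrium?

Solve by backward induction (Player II leads).
- P: Player 1 compares 7, 5, 12, 20 and picks D; Player II would get 4.
- Q: Player 1 compares 13, 5, 9, 11 and picks A; Player II would get 15.
- R: Player 1 compares 12, 20, 11, 5 and picks B; Player II would get 15.
- S: Player 1 compares 15, 10, 13, 18 and picks D; Player II would get 11.
- T: Player 1 compares 14, 6, 13, 18 and picks D; Player II would get 18.
Player II's induced payoffs are 4, 15, 15, 11, 18, so Player II commits to T. Subgame-perfect outcome: (D, T) with payoffs (18, 18).

T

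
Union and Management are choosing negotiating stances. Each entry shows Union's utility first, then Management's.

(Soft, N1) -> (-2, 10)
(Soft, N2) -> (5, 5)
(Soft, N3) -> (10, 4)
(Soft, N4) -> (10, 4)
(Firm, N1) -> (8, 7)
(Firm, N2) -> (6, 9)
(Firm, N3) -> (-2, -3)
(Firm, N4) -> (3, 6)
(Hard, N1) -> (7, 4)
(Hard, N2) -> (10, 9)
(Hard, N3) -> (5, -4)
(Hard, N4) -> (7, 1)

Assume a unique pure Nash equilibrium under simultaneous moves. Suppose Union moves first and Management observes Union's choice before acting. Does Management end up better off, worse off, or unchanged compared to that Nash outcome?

unchanged

Work backward from Management's decision.
- Soft: BR = N1, leader payoff -2.
- Firm: BR = N2, leader payoff 6.
- Hard: BR = N2, leader payoff 10.
Maximizing over -2, 6, 10, Union chooses Hard. Subgame-perfect outcome: (Hard, N2) with payoffs (10, 9).
Under simultaneous play:
Union's best replies: N1→Firm; N2→Hard; N3→Soft; N4→Soft.
Management's best replies: Soft→N1; Firm→N2; Hard→N2.
The unique mutual best reply is (Hard, N2), giving (10, 9).
Management earns 9 sequentially versus 9 at the Nash outcome: unchanged.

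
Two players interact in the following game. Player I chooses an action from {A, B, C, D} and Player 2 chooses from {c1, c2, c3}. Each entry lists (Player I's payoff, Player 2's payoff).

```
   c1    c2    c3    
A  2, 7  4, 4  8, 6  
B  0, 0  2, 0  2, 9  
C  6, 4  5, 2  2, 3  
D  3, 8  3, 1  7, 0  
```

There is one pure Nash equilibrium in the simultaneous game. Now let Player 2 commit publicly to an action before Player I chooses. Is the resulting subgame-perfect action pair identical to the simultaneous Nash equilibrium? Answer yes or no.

Solve by backward induction (Player 2 leads).
- c1: BR = C, leader payoff 4.
- c2: BR = C, leader payoff 2.
- c3: BR = A, leader payoff 6.
Maximizing over 4, 2, 6, Player 2 chooses c3. Subgame-perfect outcome: (A, c3) with payoffs (8, 6).
For the simultaneous game, intersect best replies.
Player I's best replies: c1→C; c2→C; c3→A.
Player 2's best replies: A→c1; B→c3; C→c1; D→c1.
The unique mutual best reply is (C, c1), giving (6, 4).
Sequential outcome (A, c3) differs from the Nash profile (C, c1).

no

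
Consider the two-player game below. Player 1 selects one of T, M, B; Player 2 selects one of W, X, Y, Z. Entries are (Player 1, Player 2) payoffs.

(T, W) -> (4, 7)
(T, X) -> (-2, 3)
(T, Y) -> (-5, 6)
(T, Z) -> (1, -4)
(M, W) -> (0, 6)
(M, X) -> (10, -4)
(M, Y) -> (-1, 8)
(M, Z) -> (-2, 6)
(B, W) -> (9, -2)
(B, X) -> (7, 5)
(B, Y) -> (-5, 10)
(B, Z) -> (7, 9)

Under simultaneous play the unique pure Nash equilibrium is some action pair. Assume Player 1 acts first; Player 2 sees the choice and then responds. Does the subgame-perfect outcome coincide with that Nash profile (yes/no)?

Player 2 best-responds to each possible Player 1 move:
- T: BR = W, leader payoff 4.
- M: BR = Y, leader payoff -1.
- B: BR = Y, leader payoff -5.
Among 4, -1, -5, the best is 4 at T. Subgame-perfect outcome: (T, W) with payoffs (4, 7).
Now find the simultaneous Nash equilibrium.
Player 1's best replies: W→B; X→M; Y→M; Z→B.
Player 2's best replies: T→W; M→Y; B→Y.
The unique mutual best reply is (M, Y), giving (-1, 8).
Sequential outcome (T, W) differs from the Nash profile (M, Y).

no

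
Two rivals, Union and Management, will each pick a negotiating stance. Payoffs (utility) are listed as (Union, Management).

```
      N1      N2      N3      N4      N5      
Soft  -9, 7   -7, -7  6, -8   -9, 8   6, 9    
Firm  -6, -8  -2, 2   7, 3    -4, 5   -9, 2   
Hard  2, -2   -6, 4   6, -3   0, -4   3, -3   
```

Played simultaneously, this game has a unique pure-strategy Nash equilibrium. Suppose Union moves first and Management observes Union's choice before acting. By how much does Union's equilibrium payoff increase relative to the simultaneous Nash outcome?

0

Work backward from Management's decision.
- Soft → Management plays N5 (best of 7, -7, -8, 8, 9); Union gets 6.
- Firm → Management plays N4 (best of -8, 2, 3, 5, 2); Union gets -4.
- Hard → Management plays N2 (best of -2, 4, -3, -4, -3); Union gets -6.
Union's induced payoffs are 6, -4, -6, so Union commits to Soft. Subgame-perfect outcome: (Soft, N5) with payoffs (6, 9).
Now find the simultaneous Nash equilibrium.
Union's best replies: N1→Hard; N2→Firm; N3→Firm; N4→Hard; N5→Soft.
Management's best replies: Soft→N5; Firm→N4; Hard→N2.
Only (Soft, N5) has each player best-responding; Nash payoffs (6, 9).
Union's commitment gain: 6 − 6 = 0.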